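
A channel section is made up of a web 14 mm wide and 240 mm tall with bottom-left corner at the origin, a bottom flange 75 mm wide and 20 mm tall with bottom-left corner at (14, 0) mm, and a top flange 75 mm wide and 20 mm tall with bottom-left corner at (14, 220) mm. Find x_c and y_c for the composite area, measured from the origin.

web: A = 14 × 240 = 3360.00, centroid at (7.00, 120.00).
bottom flange: A = 75 × 20 = 1500.00, centroid at (51.50, 10.00).
top flange: A = 75 × 20 = 1500.00, centroid at (51.50, 230.00).
ΣA = 6360.00 mm², ΣAx_c = 178020.00 mm³, ΣAy_c = 763200.00 mm³.
x_c = 178020.00/6360.00 = 27.99 mm; y_c = 763200.00/6360.00 = 120.00 mm.

x_c = 27.99 mm, y_c = 120.00 mm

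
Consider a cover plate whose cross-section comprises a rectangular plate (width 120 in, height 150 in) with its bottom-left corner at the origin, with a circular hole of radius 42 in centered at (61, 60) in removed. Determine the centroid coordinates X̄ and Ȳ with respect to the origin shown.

X̄ = 59.56 in, Ȳ = 81.67 in

Part | A | x̄ᵢ | ȳᵢ | A·x̄ᵢ | A·ȳᵢ
plate | 18000.00 | 60.00 | 75.00 | 1080000.00 | 1350000.00
hole | -5541.77 | 61.00 | 60.00 | -338047.94 | -332506.17
Σ | 12458.23 |  |  | 741952.06 | 1017493.83
X̄ = 741952.06 / 12458.23 = 59.56 in
Ȳ = 1017493.83 / 12458.23 = 81.67 in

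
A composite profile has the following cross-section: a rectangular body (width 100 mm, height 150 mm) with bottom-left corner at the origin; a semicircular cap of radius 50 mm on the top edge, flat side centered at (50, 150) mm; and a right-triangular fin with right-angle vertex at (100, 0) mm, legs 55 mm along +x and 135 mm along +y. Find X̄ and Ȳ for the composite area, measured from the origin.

X̄ = 61.21 mm, Ȳ = 86.77 mm

rectangular body: A = 100 × 150 = 15000.00, centroid at (50.00, 75.00).
semicircular top: A = ½π·50² = 3926.99, centroid at (50.00, 171.22).
triangular fin: A = ½·55·135 = 3712.50, centroid at (118.33, 45.00).
ΣA = 22639.49 mm²
ΣAX̄ = (15000.00)(50.00) + (3926.99)(50.00) + (3712.50)(118.33) = 1385662.04 mm³
ΣAȲ = (15000.00)(75.00) + (3926.99)(171.22) + (3712.50)(45.00) = 1964444.46 mm³
X̄ = 1385662.04 / 22639.49 = 61.21 mm
Ȳ = 1964444.46 / 22639.49 = 86.77 mm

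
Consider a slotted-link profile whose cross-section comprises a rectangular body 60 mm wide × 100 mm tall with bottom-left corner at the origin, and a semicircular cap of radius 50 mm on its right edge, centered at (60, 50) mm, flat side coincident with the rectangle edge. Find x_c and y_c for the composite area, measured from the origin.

x_c = 50.26 mm, y_c = 50.00 mm

rectangular body: A = 60 × 100 = 6000.00, centroid at (30.00, 50.00).
semicircular end: A = ½π·50² = 3926.99, centroid at (81.22, 50.00).
ΣA = 9926.99 mm²
ΣAx_c = (6000.00)(30.00) + (3926.99)(81.22) = 498952.78 mm³
ΣAy_c = (6000.00)(50.00) + (3926.99)(50.00) = 496349.54 mm³
x_c = 498952.78 / 9926.99 = 50.26 mm
y_c = 496349.54 / 9926.99 = 50.00 mm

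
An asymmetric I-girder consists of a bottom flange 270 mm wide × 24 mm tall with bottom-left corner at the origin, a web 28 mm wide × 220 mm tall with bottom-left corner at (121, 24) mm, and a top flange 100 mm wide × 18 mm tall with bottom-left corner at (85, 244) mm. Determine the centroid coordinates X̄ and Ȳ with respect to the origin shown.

bottom flange: A = 270 × 24 = 6480.00, centroid at (135.00, 12.00).
web: A = 28 × 220 = 6160.00, centroid at (135.00, 134.00).
top flange: A = 100 × 18 = 1800.00, centroid at (135.00, 253.00).
ΣA = 14440.00 mm²
ΣAX̄ = (6480.00)(135.00) + (6160.00)(135.00) + (1800.00)(135.00) = 1949400.00 mm³
ΣAȲ = (6480.00)(12.00) + (6160.00)(134.00) + (1800.00)(253.00) = 1358600.00 mm³
X̄ = 1949400.00 / 14440.00 = 135.00 mm
Ȳ = 1358600.00 / 14440.00 = 94.09 mm

X̄ = 135.00 mm, Ȳ = 94.09 mm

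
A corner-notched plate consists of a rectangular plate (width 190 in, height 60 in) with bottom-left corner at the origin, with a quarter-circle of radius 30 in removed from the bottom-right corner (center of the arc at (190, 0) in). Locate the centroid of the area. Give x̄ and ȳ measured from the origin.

plate: A = 190 × 60 = 11400.00, centroid at (95.00, 30.00).
removed quarter-circle: A = −¼π·30² = -706.86, centroid at (177.27, 12.73).
ΣA = 10693.14 in²
ΣAx̄ = (11400.00)(95.00) + (-706.86)(177.27) = 957696.91 in³
ΣAȳ = (11400.00)(30.00) + (-706.86)(12.73) = 333000.00 in³
x̄ = 957696.91 / 10693.14 = 89.56 in
ȳ = 333000.00 / 10693.14 = 31.14 in

x̄ = 89.56 in, ȳ = 31.14 in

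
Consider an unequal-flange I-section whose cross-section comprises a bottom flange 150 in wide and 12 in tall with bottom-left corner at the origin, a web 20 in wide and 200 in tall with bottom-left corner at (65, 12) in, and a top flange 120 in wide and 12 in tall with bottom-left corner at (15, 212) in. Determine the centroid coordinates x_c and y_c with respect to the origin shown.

bottom flange: A = 150 × 12 = 1800.00, centroid at (75.00, 6.00).
web: A = 20 × 200 = 4000.00, centroid at (75.00, 112.00).
top flange: A = 120 × 12 = 1440.00, centroid at (75.00, 218.00).
ΣA = 7240.00 in²
ΣAx_c = (1800.00)(75.00) + (4000.00)(75.00) + (1440.00)(75.00) = 543000.00 in³
ΣAy_c = (1800.00)(6.00) + (4000.00)(112.00) + (1440.00)(218.00) = 772720.00 in³
x_c = 543000.00 / 7240.00 = 75.00 in
y_c = 772720.00 / 7240.00 = 106.73 in

x_c = 75.00 in, y_c = 106.73 in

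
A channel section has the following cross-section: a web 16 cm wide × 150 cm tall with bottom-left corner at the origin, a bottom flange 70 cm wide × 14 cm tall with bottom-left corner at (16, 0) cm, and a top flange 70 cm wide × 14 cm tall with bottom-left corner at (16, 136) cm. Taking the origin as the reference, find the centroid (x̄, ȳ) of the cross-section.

web: A = 16 × 150 = 2400.00, centroid at (8.00, 75.00).
bottom flange: A = 70 × 14 = 980.00, centroid at (51.00, 7.00).
top flange: A = 70 × 14 = 980.00, centroid at (51.00, 143.00).
ΣA = 4360.00 cm², ΣAx̄ = 119160.00 cm³, ΣAȳ = 327000.00 cm³.
x̄ = 119160.00/4360.00 = 27.33 cm; ȳ = 327000.00/4360.00 = 75.00 cm.

x̄ = 27.33 cm, ȳ = 75.00 cm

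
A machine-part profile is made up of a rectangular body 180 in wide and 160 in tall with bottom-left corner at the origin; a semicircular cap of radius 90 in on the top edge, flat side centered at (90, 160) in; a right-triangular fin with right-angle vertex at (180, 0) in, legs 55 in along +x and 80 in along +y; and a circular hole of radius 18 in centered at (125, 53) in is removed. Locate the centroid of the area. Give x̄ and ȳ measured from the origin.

rectangular body: A = 180 × 160 = 28800.00, centroid at (90.00, 80.00).
semicircular top: A = ½π·90² = 12723.45, centroid at (90.00, 198.20).
triangular fin: A = ½·55·80 = 2200.00, centroid at (198.33, 26.67).
hole: A = −π·18² = -1017.88, centroid at (125.00, 53.00).
ΣA = 42705.57 in², ΣAx̄ = 4046209.35 in³, ΣAȳ = 4830471.28 in³.
x̄ = 4046209.35/42705.57 = 94.75 in; ȳ = 4830471.28/42705.57 = 113.11 in.

x̄ = 94.75 in, ȳ = 113.11 in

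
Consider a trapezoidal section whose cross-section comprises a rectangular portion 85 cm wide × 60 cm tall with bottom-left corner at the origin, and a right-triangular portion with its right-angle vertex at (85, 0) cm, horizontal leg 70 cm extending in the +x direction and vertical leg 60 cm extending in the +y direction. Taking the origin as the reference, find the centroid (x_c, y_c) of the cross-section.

x_c = 61.70 cm, y_c = 27.08 cm

rectangular portion: A = 85 × 60 = 5100.00, centroid at (42.50, 30.00).
triangular portion: A = ½·70·60 = 2100.00, centroid at (108.33, 20.00).
ΣA = 7200.00 cm², ΣAx_c = 444250.00 cm³, ΣAy_c = 195000.00 cm³.
x_c = 444250.00/7200.00 = 61.70 cm; y_c = 195000.00/7200.00 = 27.08 cm.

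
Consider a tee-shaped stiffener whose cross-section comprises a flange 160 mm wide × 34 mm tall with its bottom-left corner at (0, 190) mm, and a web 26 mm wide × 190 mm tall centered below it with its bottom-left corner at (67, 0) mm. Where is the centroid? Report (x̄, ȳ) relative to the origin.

x̄ = 80.00 mm, ȳ = 153.70 mm

Part | A | x̄ᵢ | ȳᵢ | A·x̄ᵢ | A·ȳᵢ
web | 4940.00 | 80.00 | 95.00 | 395200.00 | 469300.00
flange | 5440.00 | 80.00 | 207.00 | 435200.00 | 1126080.00
Σ | 10380.00 |  |  | 830400.00 | 1595380.00
x̄ = 830400.00 / 10380.00 = 80.00 mm
ȳ = 1595380.00 / 10380.00 = 153.70 mm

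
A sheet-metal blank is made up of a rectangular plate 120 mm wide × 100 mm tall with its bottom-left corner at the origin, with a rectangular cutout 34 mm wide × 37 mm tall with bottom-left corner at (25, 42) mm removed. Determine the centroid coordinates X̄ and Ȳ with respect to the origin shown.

X̄ = 62.11 mm, Ȳ = 48.77 mm

Part | A | x̄ᵢ | ȳᵢ | A·x̄ᵢ | A·ȳᵢ
plate | 12000.00 | 60.00 | 50.00 | 720000.00 | 600000.00
hole | -1258.00 | 42.00 | 60.50 | -52836.00 | -76109.00
Σ | 10742.00 |  |  | 667164.00 | 523891.00
X̄ = 667164.00 / 10742.00 = 62.11 mm
Ȳ = 523891.00 / 10742.00 = 48.77 mm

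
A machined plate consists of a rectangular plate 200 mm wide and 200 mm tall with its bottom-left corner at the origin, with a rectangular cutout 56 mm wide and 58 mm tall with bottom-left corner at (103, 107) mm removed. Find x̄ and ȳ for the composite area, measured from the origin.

Part | A | x̄ᵢ | ȳᵢ | A·x̄ᵢ | A·ȳᵢ
plate | 40000.00 | 100.00 | 100.00 | 4000000.00 | 4000000.00
hole | -3248.00 | 131.00 | 136.00 | -425488.00 | -441728.00
Σ | 36752.00 |  |  | 3574512.00 | 3558272.00
x̄ = 3574512.00 / 36752.00 = 97.26 mm
ȳ = 3558272.00 / 36752.00 = 96.82 mm

x̄ = 97.26 mm, ȳ = 96.82 mm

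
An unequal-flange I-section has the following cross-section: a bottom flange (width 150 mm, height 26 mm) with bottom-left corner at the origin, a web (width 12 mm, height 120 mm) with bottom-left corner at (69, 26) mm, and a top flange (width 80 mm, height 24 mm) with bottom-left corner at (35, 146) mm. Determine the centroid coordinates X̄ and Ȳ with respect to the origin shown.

X̄ = 75.00 mm, Ȳ = 65.83 mm

bottom flange: A = 150 × 26 = 3900.00, centroid at (75.00, 13.00).
web: A = 12 × 120 = 1440.00, centroid at (75.00, 86.00).
top flange: A = 80 × 24 = 1920.00, centroid at (75.00, 158.00).
ΣA = 7260.00 mm²
ΣAX̄ = (3900.00)(75.00) + (1440.00)(75.00) + (1920.00)(75.00) = 544500.00 mm³
ΣAȲ = (3900.00)(13.00) + (1440.00)(86.00) + (1920.00)(158.00) = 477900.00 mm³
X̄ = 544500.00 / 7260.00 = 75.00 mm
Ȳ = 477900.00 / 7260.00 = 65.83 mm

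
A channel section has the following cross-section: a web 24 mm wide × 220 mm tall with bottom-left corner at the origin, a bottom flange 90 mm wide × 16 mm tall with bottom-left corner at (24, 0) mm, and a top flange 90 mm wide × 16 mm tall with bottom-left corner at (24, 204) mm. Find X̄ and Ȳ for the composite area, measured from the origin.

X̄ = 32.12 mm, Ȳ = 110.00 mm

web: A = 24 × 220 = 5280.00, centroid at (12.00, 110.00).
bottom flange: A = 90 × 16 = 1440.00, centroid at (69.00, 8.00).
top flange: A = 90 × 16 = 1440.00, centroid at (69.00, 212.00).
ΣA = 8160.00 mm²
ΣAX̄ = (5280.00)(12.00) + (1440.00)(69.00) + (1440.00)(69.00) = 262080.00 mm³
ΣAȲ = (5280.00)(110.00) + (1440.00)(8.00) + (1440.00)(212.00) = 897600.00 mm³
X̄ = 262080.00 / 8160.00 = 32.12 mm
Ȳ = 897600.00 / 8160.00 = 110.00 mm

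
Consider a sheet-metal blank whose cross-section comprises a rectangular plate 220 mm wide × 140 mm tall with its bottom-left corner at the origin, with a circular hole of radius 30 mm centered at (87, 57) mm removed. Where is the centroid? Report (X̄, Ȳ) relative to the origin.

Part | A | x̄ᵢ | ȳᵢ | A·x̄ᵢ | A·ȳᵢ
plate | 30800.00 | 110.00 | 70.00 | 3388000.00 | 2156000.00
hole | -2827.43 | 87.00 | 57.00 | -245986.70 | -161163.70
Σ | 27972.57 |  |  | 3142013.30 | 1994836.30
X̄ = 3142013.30 / 27972.57 = 112.32 mm
Ȳ = 1994836.30 / 27972.57 = 71.31 mm

X̄ = 112.32 mm, Ȳ = 71.31 mm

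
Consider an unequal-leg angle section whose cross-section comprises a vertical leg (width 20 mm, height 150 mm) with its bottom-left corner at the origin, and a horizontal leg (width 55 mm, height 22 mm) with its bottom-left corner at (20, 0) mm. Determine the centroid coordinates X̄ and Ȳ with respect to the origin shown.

vertical leg: A = 20 × 150 = 3000.00, centroid at (10.00, 75.00).
horizontal leg: A = 55 × 22 = 1210.00, centroid at (47.50, 11.00).
ΣA = 4210.00 mm², ΣAX̄ = 87475.00 mm³, ΣAȲ = 238310.00 mm³.
X̄ = 87475.00/4210.00 = 20.78 mm; Ȳ = 238310.00/4210.00 = 56.61 mm.

X̄ = 20.78 mm, Ȳ = 56.61 mm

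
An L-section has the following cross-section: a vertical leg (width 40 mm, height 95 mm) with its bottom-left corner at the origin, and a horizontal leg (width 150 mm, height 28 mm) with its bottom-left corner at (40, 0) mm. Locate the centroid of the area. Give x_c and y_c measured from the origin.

x_c = 69.88 mm, y_c = 29.91 mm

vertical leg: A = 40 × 95 = 3800.00, centroid at (20.00, 47.50).
horizontal leg: A = 150 × 28 = 4200.00, centroid at (115.00, 14.00).
ΣA = 8000.00 mm², ΣAx_c = 559000.00 mm³, ΣAy_c = 239300.00 mm³.
x_c = 559000.00/8000.00 = 69.88 mm; y_c = 239300.00/8000.00 = 29.91 mm.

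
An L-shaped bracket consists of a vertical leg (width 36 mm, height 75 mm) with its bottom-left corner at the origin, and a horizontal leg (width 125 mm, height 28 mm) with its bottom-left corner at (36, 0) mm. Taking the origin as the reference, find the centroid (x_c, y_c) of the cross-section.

x_c = 63.44 mm, y_c = 24.23 mm

vertical leg: A = 36 × 75 = 2700.00, centroid at (18.00, 37.50).
horizontal leg: A = 125 × 28 = 3500.00, centroid at (98.50, 14.00).
ΣA = 6200.00 mm²
ΣAx_c = (2700.00)(18.00) + (3500.00)(98.50) = 393350.00 mm³
ΣAy_c = (2700.00)(37.50) + (3500.00)(14.00) = 150250.00 mm³
x_c = 393350.00 / 6200.00 = 63.44 mm
y_c = 150250.00 / 6200.00 = 24.23 mm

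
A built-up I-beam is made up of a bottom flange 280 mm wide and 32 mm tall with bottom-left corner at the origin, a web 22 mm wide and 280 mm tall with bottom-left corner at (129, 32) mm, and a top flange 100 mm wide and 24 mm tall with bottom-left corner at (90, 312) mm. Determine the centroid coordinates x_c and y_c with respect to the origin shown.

bottom flange: A = 280 × 32 = 8960.00, centroid at (140.00, 16.00).
web: A = 22 × 280 = 6160.00, centroid at (140.00, 172.00).
top flange: A = 100 × 24 = 2400.00, centroid at (140.00, 324.00).
ΣA = 17520.00 mm², ΣAx_c = 2452800.00 mm³, ΣAy_c = 1980480.00 mm³.
x_c = 2452800.00/17520.00 = 140.00 mm; y_c = 1980480.00/17520.00 = 113.04 mm.

x_c = 140.00 mm, y_c = 113.04 mm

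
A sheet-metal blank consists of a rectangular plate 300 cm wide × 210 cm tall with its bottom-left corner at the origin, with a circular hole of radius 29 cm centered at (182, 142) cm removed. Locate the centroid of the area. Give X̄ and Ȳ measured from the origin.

plate: A = 300 × 210 = 63000.00, centroid at (150.00, 105.00).
hole: A = −π·29² = -2642.08, centroid at (182.00, 142.00).
ΣA = 60357.92 cm², ΣAX̄ = 8969141.55 cm³, ΣAȲ = 6239824.72 cm³.
X̄ = 8969141.55/60357.92 = 148.60 cm; Ȳ = 6239824.72/60357.92 = 103.38 cm.

X̄ = 148.60 cm, Ȳ = 103.38 cm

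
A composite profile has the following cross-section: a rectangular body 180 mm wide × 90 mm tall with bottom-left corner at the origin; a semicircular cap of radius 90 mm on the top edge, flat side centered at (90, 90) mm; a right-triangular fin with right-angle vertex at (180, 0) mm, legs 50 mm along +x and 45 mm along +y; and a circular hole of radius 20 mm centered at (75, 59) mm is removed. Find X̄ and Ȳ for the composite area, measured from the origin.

X̄ = 94.82 mm, Ȳ = 79.98 mm

rectangular body: A = 180 × 90 = 16200.00, centroid at (90.00, 45.00).
semicircular top: A = ½π·90² = 12723.45, centroid at (90.00, 128.20).
triangular fin: A = ½·50·45 = 1125.00, centroid at (196.67, 15.00).
hole: A = −π·20² = -1256.64, centroid at (75.00, 59.00).
ΣA = 28791.81 mm², ΣAX̄ = 2730112.74 mm³, ΣAȲ = 2302843.94 mm³.
X̄ = 2730112.74/28791.81 = 94.82 mm; Ȳ = 2302843.94/28791.81 = 79.98 mm.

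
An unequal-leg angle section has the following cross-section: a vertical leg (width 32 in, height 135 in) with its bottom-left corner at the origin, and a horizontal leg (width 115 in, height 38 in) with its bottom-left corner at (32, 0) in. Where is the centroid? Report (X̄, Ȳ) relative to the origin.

X̄ = 52.96 in, Ȳ = 43.11 in

Part | A | x̄ᵢ | ȳᵢ | A·x̄ᵢ | A·ȳᵢ
vertical leg | 4320.00 | 16.00 | 67.50 | 69120.00 | 291600.00
horizontal leg | 4370.00 | 89.50 | 19.00 | 391115.00 | 83030.00
Σ | 8690.00 |  |  | 460235.00 | 374630.00
X̄ = 460235.00 / 8690.00 = 52.96 in
Ȳ = 374630.00 / 8690.00 = 43.11 in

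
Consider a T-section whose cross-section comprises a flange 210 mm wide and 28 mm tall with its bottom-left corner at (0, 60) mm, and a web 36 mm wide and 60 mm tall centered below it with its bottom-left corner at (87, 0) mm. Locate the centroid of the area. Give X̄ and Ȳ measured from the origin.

X̄ = 105.00 mm, Ȳ = 62.18 mm

web: A = 36 × 60 = 2160.00, centroid at (105.00, 30.00).
flange: A = 210 × 28 = 5880.00, centroid at (105.00, 74.00).
ΣA = 8040.00 mm², ΣAX̄ = 844200.00 mm³, ΣAȲ = 499920.00 mm³.
X̄ = 844200.00/8040.00 = 105.00 mm; Ȳ = 499920.00/8040.00 = 62.18 mm.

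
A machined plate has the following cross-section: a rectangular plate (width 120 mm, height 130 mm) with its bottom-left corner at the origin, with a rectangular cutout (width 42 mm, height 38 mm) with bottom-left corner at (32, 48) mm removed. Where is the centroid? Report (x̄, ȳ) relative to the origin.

plate: A = 120 × 130 = 15600.00, centroid at (60.00, 65.00).
hole: A = −(42 × 38) = -1596.00, centroid at (53.00, 67.00).
ΣA = 14004.00 mm², ΣAx̄ = 851412.00 mm³, ΣAȳ = 907068.00 mm³.
x̄ = 851412.00/14004.00 = 60.80 mm; ȳ = 907068.00/14004.00 = 64.77 mm.

x̄ = 60.80 mm, ȳ = 64.77 mm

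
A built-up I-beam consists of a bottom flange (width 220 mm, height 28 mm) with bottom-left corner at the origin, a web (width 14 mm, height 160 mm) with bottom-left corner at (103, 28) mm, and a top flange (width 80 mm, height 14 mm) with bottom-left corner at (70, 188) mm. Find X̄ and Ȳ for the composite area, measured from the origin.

bottom flange: A = 220 × 28 = 6160.00, centroid at (110.00, 14.00).
web: A = 14 × 160 = 2240.00, centroid at (110.00, 108.00).
top flange: A = 80 × 14 = 1120.00, centroid at (110.00, 195.00).
ΣA = 9520.00 mm², ΣAX̄ = 1047200.00 mm³, ΣAȲ = 546560.00 mm³.
X̄ = 1047200.00/9520.00 = 110.00 mm; Ȳ = 546560.00/9520.00 = 57.41 mm.

X̄ = 110.00 mm, Ȳ = 57.41 mm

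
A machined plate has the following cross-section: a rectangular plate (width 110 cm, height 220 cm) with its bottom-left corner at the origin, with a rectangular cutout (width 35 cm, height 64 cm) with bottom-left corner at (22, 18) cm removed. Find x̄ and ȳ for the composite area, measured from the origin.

plate: A = 110 × 220 = 24200.00, centroid at (55.00, 110.00).
hole: A = −(35 × 64) = -2240.00, centroid at (39.50, 50.00).
ΣA = 21960.00 cm², ΣAx̄ = 1242520.00 cm³, ΣAȳ = 2550000.00 cm³.
x̄ = 1242520.00/21960.00 = 56.58 cm; ȳ = 2550000.00/21960.00 = 116.12 cm.

x̄ = 56.58 cm, ȳ = 116.12 cm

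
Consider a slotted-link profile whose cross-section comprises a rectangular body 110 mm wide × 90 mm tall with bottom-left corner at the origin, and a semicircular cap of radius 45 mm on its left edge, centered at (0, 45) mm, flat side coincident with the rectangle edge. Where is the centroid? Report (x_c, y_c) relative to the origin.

Part | A | x̄ᵢ | ȳᵢ | A·x̄ᵢ | A·ȳᵢ
rectangular body | 9900.00 | 55.00 | 45.00 | 544500.00 | 445500.00
semicircular end | 3180.86 | -19.10 | 45.00 | -60750.00 | 143138.82
Σ | 13080.86 |  |  | 483750.00 | 588638.82
x_c = 483750.00 / 13080.86 = 36.98 mm
y_c = 588638.82 / 13080.86 = 45.00 mm

x_c = 36.98 mm, y_c = 45.00 mm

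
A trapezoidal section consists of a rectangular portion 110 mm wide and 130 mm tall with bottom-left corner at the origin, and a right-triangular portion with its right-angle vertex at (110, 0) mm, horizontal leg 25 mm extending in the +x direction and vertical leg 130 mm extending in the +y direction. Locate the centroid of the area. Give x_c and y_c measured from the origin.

x_c = 61.46 mm, y_c = 62.79 mm

rectangular portion: A = 110 × 130 = 14300.00, centroid at (55.00, 65.00).
triangular portion: A = ½·25·130 = 1625.00, centroid at (118.33, 43.33).
ΣA = 15925.00 mm²
ΣAx_c = (14300.00)(55.00) + (1625.00)(118.33) = 978791.67 mm³
ΣAy_c = (14300.00)(65.00) + (1625.00)(43.33) = 999916.67 mm³
x_c = 978791.67 / 15925.00 = 61.46 mm
y_c = 999916.67 / 15925.00 = 62.79 mm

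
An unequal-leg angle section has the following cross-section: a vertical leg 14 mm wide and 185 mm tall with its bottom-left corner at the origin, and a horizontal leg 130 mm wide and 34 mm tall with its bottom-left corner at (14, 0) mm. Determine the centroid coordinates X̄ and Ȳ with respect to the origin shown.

Part | A | x̄ᵢ | ȳᵢ | A·x̄ᵢ | A·ȳᵢ
vertical leg | 2590.00 | 7.00 | 92.50 | 18130.00 | 239575.00
horizontal leg | 4420.00 | 79.00 | 17.00 | 349180.00 | 75140.00
Σ | 7010.00 |  |  | 367310.00 | 314715.00
X̄ = 367310.00 / 7010.00 = 52.40 mm
Ȳ = 314715.00 / 7010.00 = 44.90 mm

X̄ = 52.40 mm, Ȳ = 44.90 mm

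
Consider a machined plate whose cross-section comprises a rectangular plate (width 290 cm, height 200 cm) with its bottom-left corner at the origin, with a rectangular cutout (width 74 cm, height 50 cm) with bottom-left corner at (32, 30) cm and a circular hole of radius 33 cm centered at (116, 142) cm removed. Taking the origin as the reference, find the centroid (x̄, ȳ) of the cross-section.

plate: A = 290 × 200 = 58000.00, centroid at (145.00, 100.00).
hole 1: A = −(74 × 50) = -3700.00, centroid at (69.00, 55.00).
hole 2: A = −π·33² = -3421.19, centroid at (116.00, 142.00).
ΣA = 50878.81 cm²
ΣAx̄ = (58000.00)(145.00) + (-3700.00)(69.00) + (-3421.19)(116.00) = 7757841.45 cm³
ΣAȳ = (58000.00)(100.00) + (-3700.00)(55.00) + (-3421.19)(142.00) = 5110690.40 cm³
x̄ = 7757841.45 / 50878.81 = 152.48 cm
ȳ = 5110690.40 / 50878.81 = 100.45 cm

x̄ = 152.48 cm, ȳ = 100.45 cm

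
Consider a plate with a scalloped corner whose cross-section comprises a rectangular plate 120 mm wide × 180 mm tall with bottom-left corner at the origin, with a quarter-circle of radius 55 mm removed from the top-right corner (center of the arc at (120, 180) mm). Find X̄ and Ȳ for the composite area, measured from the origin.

X̄ = 55.47 mm, Ȳ = 81.76 mm

Part | A | x̄ᵢ | ȳᵢ | A·x̄ᵢ | A·ȳᵢ
plate | 21600.00 | 60.00 | 90.00 | 1296000.00 | 1944000.00
removed quarter-circle | -2375.83 | 96.66 | 156.66 | -229641.20 | -372190.97
Σ | 19224.17 |  |  | 1066358.80 | 1571809.03
X̄ = 1066358.80 / 19224.17 = 55.47 mm
Ȳ = 1571809.03 / 19224.17 = 81.76 mm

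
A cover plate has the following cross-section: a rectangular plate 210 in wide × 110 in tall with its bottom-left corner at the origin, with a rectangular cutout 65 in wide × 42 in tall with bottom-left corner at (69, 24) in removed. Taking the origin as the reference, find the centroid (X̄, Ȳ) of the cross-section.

X̄ = 105.47 in, Ȳ = 56.34 in

Part | A | x̄ᵢ | ȳᵢ | A·x̄ᵢ | A·ȳᵢ
plate | 23100.00 | 105.00 | 55.00 | 2425500.00 | 1270500.00
hole | -2730.00 | 101.50 | 45.00 | -277095.00 | -122850.00
Σ | 20370.00 |  |  | 2148405.00 | 1147650.00
X̄ = 2148405.00 / 20370.00 = 105.47 in
Ȳ = 1147650.00 / 20370.00 = 56.34 in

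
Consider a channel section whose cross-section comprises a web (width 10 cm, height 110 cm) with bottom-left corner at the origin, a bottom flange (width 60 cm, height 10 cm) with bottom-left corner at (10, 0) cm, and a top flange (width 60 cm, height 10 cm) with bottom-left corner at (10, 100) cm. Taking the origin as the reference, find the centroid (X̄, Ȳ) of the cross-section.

X̄ = 23.26 cm, Ȳ = 55.00 cm

web: A = 10 × 110 = 1100.00, centroid at (5.00, 55.00).
bottom flange: A = 60 × 10 = 600.00, centroid at (40.00, 5.00).
top flange: A = 60 × 10 = 600.00, centroid at (40.00, 105.00).
ΣA = 2300.00 cm²
ΣAX̄ = (1100.00)(5.00) + (600.00)(40.00) + (600.00)(40.00) = 53500.00 cm³
ΣAȲ = (1100.00)(55.00) + (600.00)(5.00) + (600.00)(105.00) = 126500.00 cm³
X̄ = 53500.00 / 2300.00 = 23.26 cm
Ȳ = 126500.00 / 2300.00 = 55.00 cm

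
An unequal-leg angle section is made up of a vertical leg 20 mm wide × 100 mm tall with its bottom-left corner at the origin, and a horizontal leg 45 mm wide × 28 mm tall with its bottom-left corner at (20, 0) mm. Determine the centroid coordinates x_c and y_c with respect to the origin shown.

x_c = 22.56 mm, y_c = 36.09 mm

vertical leg: A = 20 × 100 = 2000.00, centroid at (10.00, 50.00).
horizontal leg: A = 45 × 28 = 1260.00, centroid at (42.50, 14.00).
ΣA = 3260.00 mm², ΣAx_c = 73550.00 mm³, ΣAy_c = 117640.00 mm³.
x_c = 73550.00/3260.00 = 22.56 mm; y_c = 117640.00/3260.00 = 36.09 mm.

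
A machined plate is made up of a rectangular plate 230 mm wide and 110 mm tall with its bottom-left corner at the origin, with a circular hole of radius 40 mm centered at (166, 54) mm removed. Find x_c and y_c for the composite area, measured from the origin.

Part | A | x̄ᵢ | ȳᵢ | A·x̄ᵢ | A·ȳᵢ
plate | 25300.00 | 115.00 | 55.00 | 2909500.00 | 1391500.00
hole | -5026.55 | 166.00 | 54.00 | -834407.01 | -271433.61
Σ | 20273.45 |  |  | 2075092.99 | 1120066.39
x_c = 2075092.99 / 20273.45 = 102.36 mm
y_c = 1120066.39 / 20273.45 = 55.25 mm

x_c = 102.36 mm, y_c = 55.25 mm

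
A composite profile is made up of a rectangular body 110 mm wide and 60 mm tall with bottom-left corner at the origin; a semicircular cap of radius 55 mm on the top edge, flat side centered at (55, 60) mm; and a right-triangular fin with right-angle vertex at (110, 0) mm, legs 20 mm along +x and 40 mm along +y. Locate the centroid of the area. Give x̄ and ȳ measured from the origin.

Part | A | x̄ᵢ | ȳᵢ | A·x̄ᵢ | A·ȳᵢ
rectangular body | 6600.00 | 55.00 | 30.00 | 363000.00 | 198000.00
semicircular top | 4751.66 | 55.00 | 83.34 | 261341.24 | 396016.20
triangular fin | 400.00 | 116.67 | 13.33 | 46666.67 | 5333.33
Σ | 11751.66 |  |  | 671007.91 | 599349.53
x̄ = 671007.91 / 11751.66 = 57.10 mm
ȳ = 599349.53 / 11751.66 = 51.00 mm

x̄ = 57.10 mm, ȳ = 51.00 mm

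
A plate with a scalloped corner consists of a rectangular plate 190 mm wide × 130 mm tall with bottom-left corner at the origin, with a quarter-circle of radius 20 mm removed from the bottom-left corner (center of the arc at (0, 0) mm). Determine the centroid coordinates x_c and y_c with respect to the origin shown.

plate: A = 190 × 130 = 24700.00, centroid at (95.00, 65.00).
removed quarter-circle: A = −¼π·20² = -314.16, centroid at (8.49, 8.49).
ΣA = 24385.84 mm², ΣAx_c = 2343833.33 mm³, ΣAy_c = 1602833.33 mm³.
x_c = 2343833.33/24385.84 = 96.11 mm; y_c = 1602833.33/24385.84 = 65.73 mm.

x_c = 96.11 mm, y_c = 65.73 mm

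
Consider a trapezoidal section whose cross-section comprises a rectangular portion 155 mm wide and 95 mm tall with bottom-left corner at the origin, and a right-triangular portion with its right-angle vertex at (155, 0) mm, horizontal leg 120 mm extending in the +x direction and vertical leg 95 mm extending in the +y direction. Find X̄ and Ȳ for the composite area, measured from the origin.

X̄ = 110.29 mm, Ȳ = 43.08 mm

rectangular portion: A = 155 × 95 = 14725.00, centroid at (77.50, 47.50).
triangular portion: A = ½·120·95 = 5700.00, centroid at (195.00, 31.67).
ΣA = 20425.00 mm²
ΣAX̄ = (14725.00)(77.50) + (5700.00)(195.00) = 2252687.50 mm³
ΣAȲ = (14725.00)(47.50) + (5700.00)(31.67) = 879937.50 mm³
X̄ = 2252687.50 / 20425.00 = 110.29 mm
Ȳ = 879937.50 / 20425.00 = 43.08 mm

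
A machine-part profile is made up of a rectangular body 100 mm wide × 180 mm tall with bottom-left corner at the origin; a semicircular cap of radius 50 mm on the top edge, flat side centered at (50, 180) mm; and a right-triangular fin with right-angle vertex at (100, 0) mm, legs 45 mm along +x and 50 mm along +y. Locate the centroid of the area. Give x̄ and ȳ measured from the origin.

x̄ = 53.17 mm, ȳ = 105.37 mm

Part | A | x̄ᵢ | ȳᵢ | A·x̄ᵢ | A·ȳᵢ
rectangular body | 18000.00 | 50.00 | 90.00 | 900000.00 | 1620000.00
semicircular top | 3926.99 | 50.00 | 201.22 | 196349.54 | 790191.68
triangular fin | 1125.00 | 115.00 | 16.67 | 129375.00 | 18750.00
Σ | 23051.99 |  |  | 1225724.54 | 2428941.68
x̄ = 1225724.54 / 23051.99 = 53.17 mm
ȳ = 2428941.68 / 23051.99 = 105.37 mm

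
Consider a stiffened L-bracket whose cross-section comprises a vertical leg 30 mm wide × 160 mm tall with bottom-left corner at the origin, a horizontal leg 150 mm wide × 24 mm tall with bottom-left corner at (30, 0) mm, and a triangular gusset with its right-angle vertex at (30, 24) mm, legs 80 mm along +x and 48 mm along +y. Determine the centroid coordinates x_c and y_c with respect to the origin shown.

vertical leg: A = 30 × 160 = 4800.00, centroid at (15.00, 80.00).
horizontal leg: A = 150 × 24 = 3600.00, centroid at (105.00, 12.00).
gusset: A = ½·80·48 = 1920.00, centroid at (56.67, 40.00).
ΣA = 10320.00 mm², ΣAx_c = 558800.00 mm³, ΣAy_c = 504000.00 mm³.
x_c = 558800.00/10320.00 = 54.15 mm; y_c = 504000.00/10320.00 = 48.84 mm.

x_c = 54.15 mm, y_c = 48.84 mm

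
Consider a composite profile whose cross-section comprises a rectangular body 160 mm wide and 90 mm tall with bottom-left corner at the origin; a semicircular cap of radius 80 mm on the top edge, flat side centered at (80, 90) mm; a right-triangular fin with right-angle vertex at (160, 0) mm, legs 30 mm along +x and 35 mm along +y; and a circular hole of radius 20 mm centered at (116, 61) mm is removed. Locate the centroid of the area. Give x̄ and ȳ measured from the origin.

x̄ = 80.08 mm, ȳ = 76.87 mm

rectangular body: A = 160 × 90 = 14400.00, centroid at (80.00, 45.00).
semicircular top: A = ½π·80² = 10053.10, centroid at (80.00, 123.95).
triangular fin: A = ½·30·35 = 525.00, centroid at (170.00, 11.67).
hole: A = −π·20² = -1256.64, centroid at (116.00, 61.00).
ΣA = 23721.46 mm²
ΣAx̄ = (14400.00)(80.00) + (10053.10)(80.00) + (525.00)(170.00) + (-1256.64)(116.00) = 1899727.82 mm³
ΣAȳ = (14400.00)(45.00) + (10053.10)(123.95) + (525.00)(11.67) + (-1256.64)(61.00) = 1823582.16 mm³
x̄ = 1899727.82 / 23721.46 = 80.08 mm
ȳ = 1823582.16 / 23721.46 = 76.87 mm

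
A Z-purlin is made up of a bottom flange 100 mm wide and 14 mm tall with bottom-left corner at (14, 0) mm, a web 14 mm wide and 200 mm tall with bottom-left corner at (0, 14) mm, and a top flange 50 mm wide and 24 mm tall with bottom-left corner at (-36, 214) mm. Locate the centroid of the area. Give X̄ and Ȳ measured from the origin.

bottom flange: A = 100 × 14 = 1400.00, centroid at (64.00, 7.00).
web: A = 14 × 200 = 2800.00, centroid at (7.00, 114.00).
top flange: A = 50 × 24 = 1200.00, centroid at (-11.00, 226.00).
ΣA = 5400.00 mm²
ΣAX̄ = (1400.00)(64.00) + (2800.00)(7.00) + (1200.00)(-11.00) = 96000.00 mm³
ΣAȲ = (1400.00)(7.00) + (2800.00)(114.00) + (1200.00)(226.00) = 600200.00 mm³
X̄ = 96000.00 / 5400.00 = 17.78 mm
Ȳ = 600200.00 / 5400.00 = 111.15 mm

X̄ = 17.78 mm, Ȳ = 111.15 mm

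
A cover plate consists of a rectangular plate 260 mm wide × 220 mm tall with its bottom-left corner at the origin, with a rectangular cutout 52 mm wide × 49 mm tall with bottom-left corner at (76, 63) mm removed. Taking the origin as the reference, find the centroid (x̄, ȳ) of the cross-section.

x̄ = 131.31 mm, ȳ = 111.05 mm

plate: A = 260 × 220 = 57200.00, centroid at (130.00, 110.00).
hole: A = −(52 × 49) = -2548.00, centroid at (102.00, 87.50).
ΣA = 54652.00 mm²
ΣAx̄ = (57200.00)(130.00) + (-2548.00)(102.00) = 7176104.00 mm³
ΣAȳ = (57200.00)(110.00) + (-2548.00)(87.50) = 6069050.00 mm³
x̄ = 7176104.00 / 54652.00 = 131.31 mm
ȳ = 6069050.00 / 54652.00 = 111.05 mm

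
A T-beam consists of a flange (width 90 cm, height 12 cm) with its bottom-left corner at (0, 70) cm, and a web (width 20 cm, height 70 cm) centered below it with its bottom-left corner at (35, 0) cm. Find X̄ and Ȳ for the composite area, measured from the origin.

web: A = 20 × 70 = 1400.00, centroid at (45.00, 35.00).
flange: A = 90 × 12 = 1080.00, centroid at (45.00, 76.00).
ΣA = 2480.00 cm², ΣAX̄ = 111600.00 cm³, ΣAȲ = 131080.00 cm³.
X̄ = 111600.00/2480.00 = 45.00 cm; Ȳ = 131080.00/2480.00 = 52.85 cm.

X̄ = 45.00 cm, Ȳ = 52.85 cm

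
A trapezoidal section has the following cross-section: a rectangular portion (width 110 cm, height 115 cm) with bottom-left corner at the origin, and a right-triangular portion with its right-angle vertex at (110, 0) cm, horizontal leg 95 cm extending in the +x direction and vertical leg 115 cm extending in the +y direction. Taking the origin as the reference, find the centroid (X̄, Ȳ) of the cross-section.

Part | A | x̄ᵢ | ȳᵢ | A·x̄ᵢ | A·ȳᵢ
rectangular portion | 12650.00 | 55.00 | 57.50 | 695750.00 | 727375.00
triangular portion | 5462.50 | 141.67 | 38.33 | 773854.17 | 209395.83
Σ | 18112.50 |  |  | 1469604.17 | 936770.83
X̄ = 1469604.17 / 18112.50 = 81.14 cm
Ȳ = 936770.83 / 18112.50 = 51.72 cm

X̄ = 81.14 cm, Ȳ = 51.72 cm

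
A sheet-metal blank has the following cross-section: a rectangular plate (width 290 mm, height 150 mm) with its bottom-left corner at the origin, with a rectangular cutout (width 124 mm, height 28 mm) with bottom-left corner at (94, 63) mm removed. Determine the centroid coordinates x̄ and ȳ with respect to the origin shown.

x̄ = 144.05 mm, ȳ = 74.83 mm

plate: A = 290 × 150 = 43500.00, centroid at (145.00, 75.00).
hole: A = −(124 × 28) = -3472.00, centroid at (156.00, 77.00).
ΣA = 40028.00 mm²
ΣAx̄ = (43500.00)(145.00) + (-3472.00)(156.00) = 5765868.00 mm³
ΣAȳ = (43500.00)(75.00) + (-3472.00)(77.00) = 2995156.00 mm³
x̄ = 5765868.00 / 40028.00 = 144.05 mm
ȳ = 2995156.00 / 40028.00 = 74.83 mm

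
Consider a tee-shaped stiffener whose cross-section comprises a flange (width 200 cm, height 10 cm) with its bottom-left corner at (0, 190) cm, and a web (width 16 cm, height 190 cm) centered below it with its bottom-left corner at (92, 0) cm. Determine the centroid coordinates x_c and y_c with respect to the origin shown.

x_c = 100.00 cm, y_c = 134.68 cm

web: A = 16 × 190 = 3040.00, centroid at (100.00, 95.00).
flange: A = 200 × 10 = 2000.00, centroid at (100.00, 195.00).
ΣA = 5040.00 cm²
ΣAx_c = (3040.00)(100.00) + (2000.00)(100.00) = 504000.00 cm³
ΣAy_c = (3040.00)(95.00) + (2000.00)(195.00) = 678800.00 cm³
x_c = 504000.00 / 5040.00 = 100.00 cm
y_c = 678800.00 / 5040.00 = 134.68 cm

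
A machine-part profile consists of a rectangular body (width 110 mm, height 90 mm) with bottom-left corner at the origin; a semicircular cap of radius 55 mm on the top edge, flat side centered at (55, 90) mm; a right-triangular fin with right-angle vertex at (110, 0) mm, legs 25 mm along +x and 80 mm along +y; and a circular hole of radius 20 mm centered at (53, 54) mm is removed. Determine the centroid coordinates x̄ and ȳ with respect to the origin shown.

x̄ = 59.57 mm, ȳ = 65.50 mm

Part | A | x̄ᵢ | ȳᵢ | A·x̄ᵢ | A·ȳᵢ
rectangular body | 9900.00 | 55.00 | 45.00 | 544500.00 | 445500.00
semicircular top | 4751.66 | 55.00 | 113.34 | 261341.24 | 538565.97
triangular fin | 1000.00 | 118.33 | 26.67 | 118333.33 | 26666.67
hole | -1256.64 | 53.00 | 54.00 | -66601.76 | -67858.40
Σ | 14395.02 |  |  | 857572.81 | 942874.23
x̄ = 857572.81 / 14395.02 = 59.57 mm
ȳ = 942874.23 / 14395.02 = 65.50 mm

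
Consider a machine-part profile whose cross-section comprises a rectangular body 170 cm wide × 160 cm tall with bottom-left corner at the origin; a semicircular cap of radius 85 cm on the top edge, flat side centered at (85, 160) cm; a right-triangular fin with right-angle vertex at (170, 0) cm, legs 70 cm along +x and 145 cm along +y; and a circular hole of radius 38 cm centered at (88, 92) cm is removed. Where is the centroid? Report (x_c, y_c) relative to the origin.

x_c = 98.72 cm, y_c = 108.20 cm

Part | A | x̄ᵢ | ȳᵢ | A·x̄ᵢ | A·ȳᵢ
rectangular body | 27200.00 | 85.00 | 80.00 | 2312000.00 | 2176000.00
semicircular top | 11349.00 | 85.00 | 196.08 | 964665.29 | 2225257.22
triangular fin | 5075.00 | 193.33 | 48.33 | 981166.67 | 245291.67
hole | -4536.46 | 88.00 | 92.00 | -399208.46 | -417354.30
Σ | 39087.54 |  |  | 3858623.50 | 4229194.59
x_c = 3858623.50 / 39087.54 = 98.72 cm
y_c = 4229194.59 / 39087.54 = 108.20 cm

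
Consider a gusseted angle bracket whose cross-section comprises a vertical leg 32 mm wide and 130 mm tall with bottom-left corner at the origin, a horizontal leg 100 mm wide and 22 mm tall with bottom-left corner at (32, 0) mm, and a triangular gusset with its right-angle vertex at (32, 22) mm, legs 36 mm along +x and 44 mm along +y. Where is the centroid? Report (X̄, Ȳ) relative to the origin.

X̄ = 39.40 mm, Ȳ = 45.25 mm

vertical leg: A = 32 × 130 = 4160.00, centroid at (16.00, 65.00).
horizontal leg: A = 100 × 22 = 2200.00, centroid at (82.00, 11.00).
gusset: A = ½·36·44 = 792.00, centroid at (44.00, 36.67).
ΣA = 7152.00 mm², ΣAX̄ = 281808.00 mm³, ΣAȲ = 323640.00 mm³.
X̄ = 281808.00/7152.00 = 39.40 mm; Ȳ = 323640.00/7152.00 = 45.25 mm.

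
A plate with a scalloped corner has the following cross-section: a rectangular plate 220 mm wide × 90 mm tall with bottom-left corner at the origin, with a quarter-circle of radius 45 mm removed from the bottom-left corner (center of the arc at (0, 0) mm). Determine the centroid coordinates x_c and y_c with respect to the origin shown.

plate: A = 220 × 90 = 19800.00, centroid at (110.00, 45.00).
removed quarter-circle: A = −¼π·45² = -1590.43, centroid at (19.10, 19.10).
ΣA = 18209.57 mm²
ΣAx_c = (19800.00)(110.00) + (-1590.43)(19.10) = 2147625.00 mm³
ΣAy_c = (19800.00)(45.00) + (-1590.43)(19.10) = 860625.00 mm³
x_c = 2147625.00 / 18209.57 = 117.94 mm
y_c = 860625.00 / 18209.57 = 47.26 mm

x_c = 117.94 mm, y_c = 47.26 mm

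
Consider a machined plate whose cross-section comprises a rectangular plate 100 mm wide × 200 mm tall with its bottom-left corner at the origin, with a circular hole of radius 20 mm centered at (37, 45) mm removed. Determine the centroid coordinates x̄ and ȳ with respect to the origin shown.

plate: A = 100 × 200 = 20000.00, centroid at (50.00, 100.00).
hole: A = −π·20² = -1256.64, centroid at (37.00, 45.00).
ΣA = 18743.36 mm², ΣAx̄ = 953504.43 mm³, ΣAȳ = 1943451.33 mm³.
x̄ = 953504.43/18743.36 = 50.87 mm; ȳ = 1943451.33/18743.36 = 103.69 mm.

x̄ = 50.87 mm, ȳ = 103.69 mm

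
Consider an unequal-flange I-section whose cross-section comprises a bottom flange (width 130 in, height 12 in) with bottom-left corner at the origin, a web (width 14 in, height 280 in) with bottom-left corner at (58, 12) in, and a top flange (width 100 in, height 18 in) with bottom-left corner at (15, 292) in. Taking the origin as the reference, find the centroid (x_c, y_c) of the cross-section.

x_c = 65.00 in, y_c = 157.55 in

Part | A | x̄ᵢ | ȳᵢ | A·x̄ᵢ | A·ȳᵢ
bottom flange | 1560.00 | 65.00 | 6.00 | 101400.00 | 9360.00
web | 3920.00 | 65.00 | 152.00 | 254800.00 | 595840.00
top flange | 1800.00 | 65.00 | 301.00 | 117000.00 | 541800.00
Σ | 7280.00 |  |  | 473200.00 | 1147000.00
x_c = 473200.00 / 7280.00 = 65.00 in
y_c = 1147000.00 / 7280.00 = 157.55 in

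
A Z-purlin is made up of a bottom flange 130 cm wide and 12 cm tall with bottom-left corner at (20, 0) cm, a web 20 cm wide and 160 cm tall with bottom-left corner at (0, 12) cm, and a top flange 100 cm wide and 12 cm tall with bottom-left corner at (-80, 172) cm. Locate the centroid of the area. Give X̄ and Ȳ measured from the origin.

X̄ = 21.58 cm, Ȳ = 86.81 cm

bottom flange: A = 130 × 12 = 1560.00, centroid at (85.00, 6.00).
web: A = 20 × 160 = 3200.00, centroid at (10.00, 92.00).
top flange: A = 100 × 12 = 1200.00, centroid at (-30.00, 178.00).
ΣA = 5960.00 cm², ΣAX̄ = 128600.00 cm³, ΣAȲ = 517360.00 cm³.
X̄ = 128600.00/5960.00 = 21.58 cm; Ȳ = 517360.00/5960.00 = 86.81 cm.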